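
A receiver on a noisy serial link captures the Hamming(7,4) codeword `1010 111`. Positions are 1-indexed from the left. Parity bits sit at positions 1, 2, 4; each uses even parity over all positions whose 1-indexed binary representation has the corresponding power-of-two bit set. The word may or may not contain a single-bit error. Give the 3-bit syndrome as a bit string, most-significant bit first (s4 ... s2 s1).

110

s1: b1⊕b3⊕b5⊕b7 = 1⊕1⊕1⊕1 = 0
s2: b2⊕b3⊕b6⊕b7 = 0⊕1⊕1⊕1 = 1
s4: b4⊕b5⊕b6⊕b7 = 0⊕1⊕1⊕1 = 1
Syndrome (s4...s1) = 110 → position 6.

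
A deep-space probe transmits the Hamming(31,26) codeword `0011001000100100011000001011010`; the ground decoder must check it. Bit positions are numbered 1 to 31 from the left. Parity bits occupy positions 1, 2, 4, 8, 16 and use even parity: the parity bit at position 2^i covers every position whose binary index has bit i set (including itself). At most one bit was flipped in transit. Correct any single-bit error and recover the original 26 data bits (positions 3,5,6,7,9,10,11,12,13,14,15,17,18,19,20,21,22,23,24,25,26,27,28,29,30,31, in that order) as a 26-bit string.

10010010010011000001011010

s1: b1⊕b3⊕b5⊕b7⊕b9⊕b11⊕b13⊕b15⊕b17⊕b19⊕b21⊕b23⊕b25⊕b27⊕b29⊕b31 = 0⊕1⊕0⊕1⊕0⊕1⊕0⊕0⊕0⊕1⊕0⊕0⊕1⊕1⊕0⊕0 = 0
s2: b2⊕b3⊕b6⊕b7⊕b10⊕b11⊕b14⊕b15⊕b18⊕b19⊕b22⊕b23⊕b26⊕b27⊕b30⊕b31 = 0⊕1⊕0⊕1⊕0⊕1⊕1⊕0⊕1⊕1⊕0⊕0⊕0⊕1⊕1⊕0 = 0
s4: b4⊕b5⊕b6⊕b7⊕b12⊕b13⊕b14⊕b15⊕b20⊕b21⊕b22⊕b23⊕b28⊕b29⊕b30⊕b31 = 1⊕0⊕0⊕1⊕0⊕0⊕1⊕0⊕0⊕0⊕0⊕0⊕1⊕0⊕1⊕0 = 1
s8: b8⊕b9⊕b10⊕b11⊕b12⊕b13⊕b14⊕b15⊕b24⊕b25⊕b26⊕b27⊕b28⊕b29⊕b30⊕b31 = 0⊕0⊕0⊕1⊕0⊕0⊕1⊕0⊕0⊕1⊕0⊕1⊕1⊕0⊕1⊕0 = 0
s16: b16⊕b17⊕b18⊕b19⊕b20⊕b21⊕b22⊕b23⊕b24⊕b25⊕b26⊕b27⊕b28⊕b29⊕b30⊕b31 = 0⊕0⊕1⊕1⊕0⊕0⊕0⊕0⊕0⊕1⊕0⊕1⊕1⊕0⊕1⊕0 = 0
Syndrome (s16...s1) = 00100 → position 4.
Flip bit 4: corrected codeword = 0010001000100100011000001011010
Data bits at positions 3,5,6,7,9,10,11,12,13,14,15,17,18,19,20,21,22,23,24,25,26,27,28,29,30,31: 10010010010011000001011010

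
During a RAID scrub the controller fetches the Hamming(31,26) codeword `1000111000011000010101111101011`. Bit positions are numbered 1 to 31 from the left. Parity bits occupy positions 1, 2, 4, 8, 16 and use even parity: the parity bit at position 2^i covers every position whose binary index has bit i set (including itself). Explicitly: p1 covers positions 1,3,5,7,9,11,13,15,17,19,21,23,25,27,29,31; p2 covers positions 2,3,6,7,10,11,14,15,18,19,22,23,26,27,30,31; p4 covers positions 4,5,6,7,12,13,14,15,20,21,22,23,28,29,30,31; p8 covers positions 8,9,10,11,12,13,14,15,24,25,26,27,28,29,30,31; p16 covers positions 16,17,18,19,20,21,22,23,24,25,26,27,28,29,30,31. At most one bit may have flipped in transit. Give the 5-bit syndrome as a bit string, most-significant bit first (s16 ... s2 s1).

00101

s1: b1⊕b3⊕b5⊕b7⊕b9⊕b11⊕b13⊕b15⊕b17⊕b19⊕b21⊕b23⊕b25⊕b27⊕b29⊕b31 = 1⊕0⊕1⊕1⊕0⊕0⊕1⊕0⊕0⊕0⊕0⊕1⊕1⊕0⊕0⊕1 = 1
s2: b2⊕b3⊕b6⊕b7⊕b10⊕b11⊕b14⊕b15⊕b18⊕b19⊕b22⊕b23⊕b26⊕b27⊕b30⊕b31 = 0⊕0⊕1⊕1⊕0⊕0⊕0⊕0⊕1⊕0⊕1⊕1⊕1⊕0⊕1⊕1 = 0
s4: b4⊕b5⊕b6⊕b7⊕b12⊕b13⊕b14⊕b15⊕b20⊕b21⊕b22⊕b23⊕b28⊕b29⊕b30⊕b31 = 0⊕1⊕1⊕1⊕1⊕1⊕0⊕0⊕1⊕0⊕1⊕1⊕1⊕0⊕1⊕1 = 1
s8: b8⊕b9⊕b10⊕b11⊕b12⊕b13⊕b14⊕b15⊕b24⊕b25⊕b26⊕b27⊕b28⊕b29⊕b30⊕b31 = 0⊕0⊕0⊕0⊕1⊕1⊕0⊕0⊕1⊕1⊕1⊕0⊕1⊕0⊕1⊕1 = 0
s16: b16⊕b17⊕b18⊕b19⊕b20⊕b21⊕b22⊕b23⊕b24⊕b25⊕b26⊕b27⊕b28⊕b29⊕b30⊕b31 = 0⊕0⊕1⊕0⊕1⊕0⊕1⊕1⊕1⊕1⊕1⊕0⊕1⊕0⊕1⊕1 = 0
Syndrome (s16...s1) = 00101 → position 5.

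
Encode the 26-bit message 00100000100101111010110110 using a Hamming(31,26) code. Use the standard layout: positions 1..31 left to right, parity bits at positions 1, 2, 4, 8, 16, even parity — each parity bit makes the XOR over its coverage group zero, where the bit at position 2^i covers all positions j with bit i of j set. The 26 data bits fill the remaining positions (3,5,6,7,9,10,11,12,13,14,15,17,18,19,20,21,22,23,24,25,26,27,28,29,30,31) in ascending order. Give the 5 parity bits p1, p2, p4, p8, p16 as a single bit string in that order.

Place data bits at non-power-of-two positions: b3=0, b5=0, b6=1, b7=0, b9=0, b10=0, b11=0, b12=0, b13=1, b14=0, b15=0, b17=1, b18=0, b19=1, b20=1, b21=1, b22=1, b23=0, b24=1, b25=0, b26=1, b27=1, b28=0, b29=1, b30=1, b31=0.
p1 = XOR of data positions {3,5,7,9,11,13,15,17,19,21,23,25,27,29,31} = 0⊕0⊕0⊕0⊕0⊕1⊕0⊕1⊕1⊕1⊕0⊕0⊕1⊕1⊕0 = 0
p2 = XOR of data positions {3,6,7,10,11,14,15,18,19,22,23,26,27,30,31} = 0⊕1⊕0⊕0⊕0⊕0⊕0⊕0⊕1⊕1⊕0⊕1⊕1⊕1⊕0 = 0
p4 = XOR of data positions {5,6,7,12,13,14,15,20,21,22,23,28,29,30,31} = 0⊕1⊕0⊕0⊕1⊕0⊕0⊕1⊕1⊕1⊕0⊕0⊕1⊕1⊕0 = 1
p8 = XOR of data positions {9,10,11,12,13,14,15,24,25,26,27,28,29,30,31} = 0⊕0⊕0⊕0⊕1⊕0⊕0⊕1⊕0⊕1⊕1⊕0⊕1⊕1⊕0 = 0
p16 = XOR of data positions {17,18,19,20,21,22,23,24,25,26,27,28,29,30,31} = 1⊕0⊕1⊕1⊕1⊕1⊕0⊕1⊕0⊕1⊕1⊕0⊕1⊕1⊕0 = 0
Parity bits p1,p2,p4,p8,p16 = 00100

00100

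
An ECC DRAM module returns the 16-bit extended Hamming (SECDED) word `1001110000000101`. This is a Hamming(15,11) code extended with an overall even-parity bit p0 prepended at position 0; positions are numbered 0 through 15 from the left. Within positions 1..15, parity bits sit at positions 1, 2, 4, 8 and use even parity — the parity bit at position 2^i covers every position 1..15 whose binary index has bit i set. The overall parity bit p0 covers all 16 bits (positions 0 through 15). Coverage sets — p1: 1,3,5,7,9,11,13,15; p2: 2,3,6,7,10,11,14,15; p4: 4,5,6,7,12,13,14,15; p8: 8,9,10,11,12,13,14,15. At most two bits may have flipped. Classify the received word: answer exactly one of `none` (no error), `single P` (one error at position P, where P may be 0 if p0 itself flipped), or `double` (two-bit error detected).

none

s1: b1⊕b3⊕b5⊕b7⊕b9⊕b11⊕b13⊕b15 = 0⊕1⊕1⊕0⊕0⊕0⊕1⊕1 = 0
s2: b2⊕b3⊕b6⊕b7⊕b10⊕b11⊕b14⊕b15 = 0⊕1⊕0⊕0⊕0⊕0⊕0⊕1 = 0
s4: b4⊕b5⊕b6⊕b7⊕b12⊕b13⊕b14⊕b15 = 1⊕1⊕0⊕0⊕0⊕1⊕0⊕1 = 0
s8: b8⊕b9⊕b10⊕b11⊕b12⊕b13⊕b14⊕b15 = 0⊕0⊕0⊕0⊕0⊕1⊕0⊕1 = 0
Syndrome (s8...s1) = 0000 → position 0 (no error).
Overall parity (XOR of all 16 bits, including p0): 1⊕0⊕0⊕1⊕1⊕1⊕0⊕0⊕0⊕0⊕0⊕0⊕0⊕1⊕0⊕1 = 0
Overall=0, syndrome position=0 → no error.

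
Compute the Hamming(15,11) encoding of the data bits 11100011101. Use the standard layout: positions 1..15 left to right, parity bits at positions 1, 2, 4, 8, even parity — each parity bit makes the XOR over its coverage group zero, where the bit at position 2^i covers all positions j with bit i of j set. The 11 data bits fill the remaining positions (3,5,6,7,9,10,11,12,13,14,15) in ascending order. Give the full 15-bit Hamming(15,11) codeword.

Place data bits at non-power-of-two positions: b3=1, b5=1, b6=1, b7=0, b9=0, b10=0, b11=1, b12=1, b13=1, b14=0, b15=1.
p1 = XOR of data positions {3,5,7,9,11,13,15} = 1⊕1⊕0⊕0⊕1⊕1⊕1 = 1
p2 = XOR of data positions {3,6,7,10,11,14,15} = 1⊕1⊕0⊕0⊕1⊕0⊕1 = 0
p4 = XOR of data positions {5,6,7,12,13,14,15} = 1⊕1⊕0⊕1⊕1⊕0⊕1 = 1
p8 = XOR of data positions {9,10,11,12,13,14,15} = 0⊕0⊕1⊕1⊕1⊕0⊕1 = 0
Codeword b1..b15 = 101111000011101

101111000011101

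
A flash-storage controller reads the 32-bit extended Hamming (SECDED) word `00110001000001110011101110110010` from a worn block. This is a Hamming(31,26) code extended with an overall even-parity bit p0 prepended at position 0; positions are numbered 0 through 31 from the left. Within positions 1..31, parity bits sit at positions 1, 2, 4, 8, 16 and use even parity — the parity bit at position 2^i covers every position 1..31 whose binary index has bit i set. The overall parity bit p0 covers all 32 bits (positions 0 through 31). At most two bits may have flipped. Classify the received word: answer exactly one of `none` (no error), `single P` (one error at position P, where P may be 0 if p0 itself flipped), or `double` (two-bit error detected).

s1: b1⊕b3⊕b5⊕b7⊕b9⊕b11⊕b13⊕b15⊕b17⊕b19⊕b21⊕b23⊕b25⊕b27⊕b29⊕b31 = 0⊕1⊕0⊕1⊕0⊕0⊕1⊕1⊕0⊕1⊕0⊕1⊕0⊕1⊕0⊕0 = 1
s2: b2⊕b3⊕b6⊕b7⊕b10⊕b11⊕b14⊕b15⊕b18⊕b19⊕b22⊕b23⊕b26⊕b27⊕b30⊕b31 = 1⊕1⊕0⊕1⊕0⊕0⊕1⊕1⊕1⊕1⊕1⊕1⊕1⊕1⊕1⊕0 = 0
s4: b4⊕b5⊕b6⊕b7⊕b12⊕b13⊕b14⊕b15⊕b20⊕b21⊕b22⊕b23⊕b28⊕b29⊕b30⊕b31 = 0⊕0⊕0⊕1⊕0⊕1⊕1⊕1⊕1⊕0⊕1⊕1⊕0⊕0⊕1⊕0 = 0
s8: b8⊕b9⊕b10⊕b11⊕b12⊕b13⊕b14⊕b15⊕b24⊕b25⊕b26⊕b27⊕b28⊕b29⊕b30⊕b31 = 0⊕0⊕0⊕0⊕0⊕1⊕1⊕1⊕1⊕0⊕1⊕1⊕0⊕0⊕1⊕0 = 1
s16: b16⊕b17⊕b18⊕b19⊕b20⊕b21⊕b22⊕b23⊕b24⊕b25⊕b26⊕b27⊕b28⊕b29⊕b30⊕b31 = 0⊕0⊕1⊕1⊕1⊕0⊕1⊕1⊕1⊕0⊕1⊕1⊕0⊕0⊕1⊕0 = 1
Syndrome (s16...s1) = 11001 → position 25.
Overall parity (XOR of all 32 bits, including p0): 0⊕0⊕1⊕1⊕0⊕0⊕0⊕1⊕0⊕0⊕0⊕0⊕0⊕1⊕1⊕1⊕0⊕0⊕1⊕1⊕1⊕0⊕1⊕1⊕1⊕0⊕1⊕1⊕0⊕0⊕1⊕0 = 1
Overall=1, syndrome position=25 → single-bit error at position 25.

single 25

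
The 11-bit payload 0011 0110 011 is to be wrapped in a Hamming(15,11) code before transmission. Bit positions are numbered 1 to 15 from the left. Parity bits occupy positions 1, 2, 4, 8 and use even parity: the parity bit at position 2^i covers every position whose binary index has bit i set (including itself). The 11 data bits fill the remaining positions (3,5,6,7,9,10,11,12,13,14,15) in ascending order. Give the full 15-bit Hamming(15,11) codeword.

Place data bits at non-power-of-two positions: b3=0, b5=0, b6=1, b7=1, b9=0, b10=1, b11=1, b12=0, b13=0, b14=1, b15=1.
p1 = XOR of data positions {3,5,7,9,11,13,15} = 0⊕0⊕1⊕0⊕1⊕0⊕1 = 1
p2 = XOR of data positions {3,6,7,10,11,14,15} = 0⊕1⊕1⊕1⊕1⊕1⊕1 = 0
p4 = XOR of data positions {5,6,7,12,13,14,15} = 0⊕1⊕1⊕0⊕0⊕1⊕1 = 0
p8 = XOR of data positions {9,10,11,12,13,14,15} = 0⊕1⊕1⊕0⊕0⊕1⊕1 = 0
Codeword b1..b15 = 100001100110011

100001100110011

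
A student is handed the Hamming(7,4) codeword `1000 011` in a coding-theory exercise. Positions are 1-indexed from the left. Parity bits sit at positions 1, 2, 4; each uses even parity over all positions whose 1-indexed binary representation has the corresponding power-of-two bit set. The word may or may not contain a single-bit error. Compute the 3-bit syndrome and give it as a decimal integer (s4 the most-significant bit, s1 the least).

s1: b1⊕b3⊕b5⊕b7 = 1⊕0⊕0⊕1 = 0
s2: b2⊕b3⊕b6⊕b7 = 0⊕0⊕1⊕1 = 0
s4: b4⊕b5⊕b6⊕b7 = 0⊕0⊕1⊕1 = 0
Syndrome (s4...s1) = 000 → position 0 (no error).

0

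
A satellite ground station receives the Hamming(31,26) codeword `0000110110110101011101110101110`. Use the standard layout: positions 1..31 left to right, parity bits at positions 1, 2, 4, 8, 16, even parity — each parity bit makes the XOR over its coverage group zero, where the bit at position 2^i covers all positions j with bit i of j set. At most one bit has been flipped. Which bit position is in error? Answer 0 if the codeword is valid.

18

s1: b1⊕b3⊕b5⊕b7⊕b9⊕b11⊕b13⊕b15⊕b17⊕b19⊕b21⊕b23⊕b25⊕b27⊕b29⊕b31 = 0⊕0⊕1⊕0⊕1⊕1⊕0⊕0⊕0⊕1⊕0⊕1⊕0⊕0⊕1⊕0 = 0
s2: b2⊕b3⊕b6⊕b7⊕b10⊕b11⊕b14⊕b15⊕b18⊕b19⊕b22⊕b23⊕b26⊕b27⊕b30⊕b31 = 0⊕0⊕1⊕0⊕0⊕1⊕1⊕0⊕1⊕1⊕1⊕1⊕1⊕0⊕1⊕0 = 1
s4: b4⊕b5⊕b6⊕b7⊕b12⊕b13⊕b14⊕b15⊕b20⊕b21⊕b22⊕b23⊕b28⊕b29⊕b30⊕b31 = 0⊕1⊕1⊕0⊕1⊕0⊕1⊕0⊕1⊕0⊕1⊕1⊕1⊕1⊕1⊕0 = 0
s8: b8⊕b9⊕b10⊕b11⊕b12⊕b13⊕b14⊕b15⊕b24⊕b25⊕b26⊕b27⊕b28⊕b29⊕b30⊕b31 = 1⊕1⊕0⊕1⊕1⊕0⊕1⊕0⊕1⊕0⊕1⊕0⊕1⊕1⊕1⊕0 = 0
s16: b16⊕b17⊕b18⊕b19⊕b20⊕b21⊕b22⊕b23⊕b24⊕b25⊕b26⊕b27⊕b28⊕b29⊕b30⊕b31 = 1⊕0⊕1⊕1⊕1⊕0⊕1⊕1⊕1⊕0⊕1⊕0⊕1⊕1⊕1⊕0 = 1
Syndrome (s16...s1) = 10010 → position 18.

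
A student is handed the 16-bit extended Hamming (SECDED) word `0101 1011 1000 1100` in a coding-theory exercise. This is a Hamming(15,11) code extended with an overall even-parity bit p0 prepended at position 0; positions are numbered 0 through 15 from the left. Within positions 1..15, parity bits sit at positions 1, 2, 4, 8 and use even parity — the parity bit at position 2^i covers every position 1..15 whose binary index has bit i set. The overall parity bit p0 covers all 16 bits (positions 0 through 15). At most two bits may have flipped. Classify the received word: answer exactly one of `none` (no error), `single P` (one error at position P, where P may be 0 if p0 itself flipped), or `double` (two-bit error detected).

double

s1: b1⊕b3⊕b5⊕b7⊕b9⊕b11⊕b13⊕b15 = 1⊕1⊕0⊕1⊕0⊕0⊕1⊕0 = 0
s2: b2⊕b3⊕b6⊕b7⊕b10⊕b11⊕b14⊕b15 = 0⊕1⊕1⊕1⊕0⊕0⊕0⊕0 = 1
s4: b4⊕b5⊕b6⊕b7⊕b12⊕b13⊕b14⊕b15 = 1⊕0⊕1⊕1⊕1⊕1⊕0⊕0 = 1
s8: b8⊕b9⊕b10⊕b11⊕b12⊕b13⊕b14⊕b15 = 1⊕0⊕0⊕0⊕1⊕1⊕0⊕0 = 1
Syndrome (s8...s1) = 1110 → position 14.
Overall parity (XOR of all 16 bits, including p0): 0⊕1⊕0⊕1⊕1⊕0⊕1⊕1⊕1⊕0⊕0⊕0⊕1⊕1⊕0⊕0 = 0
Overall=0, syndrome position=14 → double-bit error detected (uncorrectable).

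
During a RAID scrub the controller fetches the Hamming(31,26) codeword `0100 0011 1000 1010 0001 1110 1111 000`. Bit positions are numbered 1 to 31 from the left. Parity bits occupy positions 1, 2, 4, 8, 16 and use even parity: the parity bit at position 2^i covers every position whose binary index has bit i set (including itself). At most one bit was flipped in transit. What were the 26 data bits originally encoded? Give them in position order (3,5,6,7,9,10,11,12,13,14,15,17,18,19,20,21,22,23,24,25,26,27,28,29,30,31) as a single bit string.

s1: b1⊕b3⊕b5⊕b7⊕b9⊕b11⊕b13⊕b15⊕b17⊕b19⊕b21⊕b23⊕b25⊕b27⊕b29⊕b31 = 0⊕0⊕0⊕1⊕1⊕0⊕1⊕1⊕0⊕0⊕1⊕1⊕1⊕1⊕0⊕0 = 0
s2: b2⊕b3⊕b6⊕b7⊕b10⊕b11⊕b14⊕b15⊕b18⊕b19⊕b22⊕b23⊕b26⊕b27⊕b30⊕b31 = 1⊕0⊕0⊕1⊕0⊕0⊕0⊕1⊕0⊕0⊕1⊕1⊕1⊕1⊕0⊕0 = 1
s4: b4⊕b5⊕b6⊕b7⊕b12⊕b13⊕b14⊕b15⊕b20⊕b21⊕b22⊕b23⊕b28⊕b29⊕b30⊕b31 = 0⊕0⊕0⊕1⊕0⊕1⊕0⊕1⊕1⊕1⊕1⊕1⊕1⊕0⊕0⊕0 = 0
s8: b8⊕b9⊕b10⊕b11⊕b12⊕b13⊕b14⊕b15⊕b24⊕b25⊕b26⊕b27⊕b28⊕b29⊕b30⊕b31 = 1⊕1⊕0⊕0⊕0⊕1⊕0⊕1⊕0⊕1⊕1⊕1⊕1⊕0⊕0⊕0 = 0
s16: b16⊕b17⊕b18⊕b19⊕b20⊕b21⊕b22⊕b23⊕b24⊕b25⊕b26⊕b27⊕b28⊕b29⊕b30⊕b31 = 0⊕0⊕0⊕0⊕1⊕1⊕1⊕1⊕0⊕1⊕1⊕1⊕1⊕0⊕0⊕0 = 0
Syndrome (s16...s1) = 00010 → position 2.
Flip bit 2: corrected codeword = 0000001110001010000111101111000
Data bits at positions 3,5,6,7,9,10,11,12,13,14,15,17,18,19,20,21,22,23,24,25,26,27,28,29,30,31: 00011000101000111101111000

00011000101000111101111000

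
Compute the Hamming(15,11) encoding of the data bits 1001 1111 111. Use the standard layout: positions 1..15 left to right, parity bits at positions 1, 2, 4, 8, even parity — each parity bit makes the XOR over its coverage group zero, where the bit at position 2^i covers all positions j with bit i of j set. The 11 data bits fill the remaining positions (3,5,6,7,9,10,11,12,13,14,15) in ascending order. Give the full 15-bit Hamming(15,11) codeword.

001100111111111

Place data bits at non-power-of-two positions: b3=1, b5=0, b6=0, b7=1, b9=1, b10=1, b11=1, b12=1, b13=1, b14=1, b15=1.
p1 = XOR of data positions {3,5,7,9,11,13,15} = 1⊕0⊕1⊕1⊕1⊕1⊕1 = 0
p2 = XOR of data positions {3,6,7,10,11,14,15} = 1⊕0⊕1⊕1⊕1⊕1⊕1 = 0
p4 = XOR of data positions {5,6,7,12,13,14,15} = 0⊕0⊕1⊕1⊕1⊕1⊕1 = 1
p8 = XOR of data positions {9,10,11,12,13,14,15} = 1⊕1⊕1⊕1⊕1⊕1⊕1 = 1
Codeword b1..b15 = 001100111111111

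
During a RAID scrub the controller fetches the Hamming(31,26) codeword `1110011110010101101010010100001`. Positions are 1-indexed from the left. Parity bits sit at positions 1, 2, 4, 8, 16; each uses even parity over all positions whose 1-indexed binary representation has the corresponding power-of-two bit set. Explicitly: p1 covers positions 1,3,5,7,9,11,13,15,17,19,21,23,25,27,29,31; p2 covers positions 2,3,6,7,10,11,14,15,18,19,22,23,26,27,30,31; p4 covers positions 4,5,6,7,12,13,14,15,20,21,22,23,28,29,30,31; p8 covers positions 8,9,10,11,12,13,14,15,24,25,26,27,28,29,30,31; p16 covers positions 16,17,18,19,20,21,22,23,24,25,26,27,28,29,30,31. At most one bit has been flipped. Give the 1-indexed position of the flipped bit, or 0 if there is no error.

24

s1: b1⊕b3⊕b5⊕b7⊕b9⊕b11⊕b13⊕b15⊕b17⊕b19⊕b21⊕b23⊕b25⊕b27⊕b29⊕b31 = 1⊕1⊕0⊕1⊕1⊕0⊕0⊕0⊕1⊕1⊕1⊕0⊕0⊕0⊕0⊕1 = 0
s2: b2⊕b3⊕b6⊕b7⊕b10⊕b11⊕b14⊕b15⊕b18⊕b19⊕b22⊕b23⊕b26⊕b27⊕b30⊕b31 = 1⊕1⊕1⊕1⊕0⊕0⊕1⊕0⊕0⊕1⊕0⊕0⊕1⊕0⊕0⊕1 = 0
s4: b4⊕b5⊕b6⊕b7⊕b12⊕b13⊕b14⊕b15⊕b20⊕b21⊕b22⊕b23⊕b28⊕b29⊕b30⊕b31 = 0⊕0⊕1⊕1⊕1⊕0⊕1⊕0⊕0⊕1⊕0⊕0⊕0⊕0⊕0⊕1 = 0
s8: b8⊕b9⊕b10⊕b11⊕b12⊕b13⊕b14⊕b15⊕b24⊕b25⊕b26⊕b27⊕b28⊕b29⊕b30⊕b31 = 1⊕1⊕0⊕0⊕1⊕0⊕1⊕0⊕1⊕0⊕1⊕0⊕0⊕0⊕0⊕1 = 1
s16: b16⊕b17⊕b18⊕b19⊕b20⊕b21⊕b22⊕b23⊕b24⊕b25⊕b26⊕b27⊕b28⊕b29⊕b30⊕b31 = 1⊕1⊕0⊕1⊕0⊕1⊕0⊕0⊕1⊕0⊕1⊕0⊕0⊕0⊕0⊕1 = 1
Syndrome (s16...s1) = 11000 → position 24.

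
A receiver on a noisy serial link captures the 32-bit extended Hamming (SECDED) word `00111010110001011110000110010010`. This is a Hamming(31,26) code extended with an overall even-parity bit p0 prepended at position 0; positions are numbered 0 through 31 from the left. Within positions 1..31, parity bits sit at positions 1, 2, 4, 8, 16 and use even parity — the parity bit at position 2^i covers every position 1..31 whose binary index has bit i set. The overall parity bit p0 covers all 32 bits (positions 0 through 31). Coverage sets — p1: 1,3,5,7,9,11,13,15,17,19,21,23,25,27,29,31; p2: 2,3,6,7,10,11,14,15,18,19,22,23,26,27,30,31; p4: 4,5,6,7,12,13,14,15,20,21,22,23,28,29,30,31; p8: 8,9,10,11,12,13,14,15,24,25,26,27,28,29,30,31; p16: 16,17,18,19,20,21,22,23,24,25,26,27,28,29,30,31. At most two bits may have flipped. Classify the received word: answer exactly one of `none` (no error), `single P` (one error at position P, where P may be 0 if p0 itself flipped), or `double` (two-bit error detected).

s1: b1⊕b3⊕b5⊕b7⊕b9⊕b11⊕b13⊕b15⊕b17⊕b19⊕b21⊕b23⊕b25⊕b27⊕b29⊕b31 = 0⊕1⊕0⊕0⊕1⊕0⊕1⊕1⊕1⊕0⊕0⊕1⊕0⊕1⊕0⊕0 = 1
s2: b2⊕b3⊕b6⊕b7⊕b10⊕b11⊕b14⊕b15⊕b18⊕b19⊕b22⊕b23⊕b26⊕b27⊕b30⊕b31 = 1⊕1⊕1⊕0⊕0⊕0⊕0⊕1⊕1⊕0⊕0⊕1⊕0⊕1⊕1⊕0 = 0
s4: b4⊕b5⊕b6⊕b7⊕b12⊕b13⊕b14⊕b15⊕b20⊕b21⊕b22⊕b23⊕b28⊕b29⊕b30⊕b31 = 1⊕0⊕1⊕0⊕0⊕1⊕0⊕1⊕0⊕0⊕0⊕1⊕0⊕0⊕1⊕0 = 0
s8: b8⊕b9⊕b10⊕b11⊕b12⊕b13⊕b14⊕b15⊕b24⊕b25⊕b26⊕b27⊕b28⊕b29⊕b30⊕b31 = 1⊕1⊕0⊕0⊕0⊕1⊕0⊕1⊕1⊕0⊕0⊕1⊕0⊕0⊕1⊕0 = 1
s16: b16⊕b17⊕b18⊕b19⊕b20⊕b21⊕b22⊕b23⊕b24⊕b25⊕b26⊕b27⊕b28⊕b29⊕b30⊕b31 = 1⊕1⊕1⊕0⊕0⊕0⊕0⊕1⊕1⊕0⊕0⊕1⊕0⊕0⊕1⊕0 = 1
Syndrome (s16...s1) = 11001 → position 25.
Overall parity (XOR of all 32 bits, including p0): 0⊕0⊕1⊕1⊕1⊕0⊕1⊕0⊕1⊕1⊕0⊕0⊕0⊕1⊕0⊕1⊕1⊕1⊕1⊕0⊕0⊕0⊕0⊕1⊕1⊕0⊕0⊕1⊕0⊕0⊕1⊕0 = 1
Overall=1, syndrome position=25 → single-bit error at position 25.

single 25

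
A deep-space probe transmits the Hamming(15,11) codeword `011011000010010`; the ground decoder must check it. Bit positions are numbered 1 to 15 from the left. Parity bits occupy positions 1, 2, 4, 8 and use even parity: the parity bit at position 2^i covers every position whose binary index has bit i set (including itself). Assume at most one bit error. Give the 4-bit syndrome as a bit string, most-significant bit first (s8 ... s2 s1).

0111

s1: b1⊕b3⊕b5⊕b7⊕b9⊕b11⊕b13⊕b15 = 0⊕1⊕1⊕0⊕0⊕1⊕0⊕0 = 1
s2: b2⊕b3⊕b6⊕b7⊕b10⊕b11⊕b14⊕b15 = 1⊕1⊕1⊕0⊕0⊕1⊕1⊕0 = 1
s4: b4⊕b5⊕b6⊕b7⊕b12⊕b13⊕b14⊕b15 = 0⊕1⊕1⊕0⊕0⊕0⊕1⊕0 = 1
s8: b8⊕b9⊕b10⊕b11⊕b12⊕b13⊕b14⊕b15 = 0⊕0⊕0⊕1⊕0⊕0⊕1⊕0 = 0
Syndrome (s8...s1) = 0111 → position 7.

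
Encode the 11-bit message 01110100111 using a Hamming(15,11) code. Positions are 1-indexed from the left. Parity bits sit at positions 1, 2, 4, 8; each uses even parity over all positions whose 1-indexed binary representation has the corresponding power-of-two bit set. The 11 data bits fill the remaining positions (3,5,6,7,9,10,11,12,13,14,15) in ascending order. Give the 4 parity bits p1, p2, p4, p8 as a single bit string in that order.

0100

Place data bits at non-power-of-two positions: b3=0, b5=1, b6=1, b7=1, b9=0, b10=1, b11=0, b12=0, b13=1, b14=1, b15=1.
p1 = XOR of data positions {3,5,7,9,11,13,15} = 0⊕1⊕1⊕0⊕0⊕1⊕1 = 0
p2 = XOR of data positions {3,6,7,10,11,14,15} = 0⊕1⊕1⊕1⊕0⊕1⊕1 = 1
p4 = XOR of data positions {5,6,7,12,13,14,15} = 1⊕1⊕1⊕0⊕1⊕1⊕1 = 0
p8 = XOR of data positions {9,10,11,12,13,14,15} = 0⊕1⊕0⊕0⊕1⊕1⊕1 = 0
Parity bits p1,p2,p4,p8 = 0100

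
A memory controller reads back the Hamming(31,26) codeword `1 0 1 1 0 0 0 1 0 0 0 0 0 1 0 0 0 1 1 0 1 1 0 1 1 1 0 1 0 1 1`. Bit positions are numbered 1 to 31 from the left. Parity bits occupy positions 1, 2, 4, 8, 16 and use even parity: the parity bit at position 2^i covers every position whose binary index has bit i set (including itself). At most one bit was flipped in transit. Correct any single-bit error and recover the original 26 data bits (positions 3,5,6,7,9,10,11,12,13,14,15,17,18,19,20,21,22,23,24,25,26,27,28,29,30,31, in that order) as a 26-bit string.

10000000010011011011101011

s1: b1⊕b3⊕b5⊕b7⊕b9⊕b11⊕b13⊕b15⊕b17⊕b19⊕b21⊕b23⊕b25⊕b27⊕b29⊕b31 = 1⊕1⊕0⊕0⊕0⊕0⊕0⊕0⊕0⊕1⊕1⊕0⊕1⊕0⊕0⊕1 = 0
s2: b2⊕b3⊕b6⊕b7⊕b10⊕b11⊕b14⊕b15⊕b18⊕b19⊕b22⊕b23⊕b26⊕b27⊕b30⊕b31 = 0⊕1⊕0⊕0⊕0⊕0⊕1⊕0⊕1⊕1⊕1⊕0⊕1⊕0⊕1⊕1 = 0
s4: b4⊕b5⊕b6⊕b7⊕b12⊕b13⊕b14⊕b15⊕b20⊕b21⊕b22⊕b23⊕b28⊕b29⊕b30⊕b31 = 1⊕0⊕0⊕0⊕0⊕0⊕1⊕0⊕0⊕1⊕1⊕0⊕1⊕0⊕1⊕1 = 1
s8: b8⊕b9⊕b10⊕b11⊕b12⊕b13⊕b14⊕b15⊕b24⊕b25⊕b26⊕b27⊕b28⊕b29⊕b30⊕b31 = 1⊕0⊕0⊕0⊕0⊕0⊕1⊕0⊕1⊕1⊕1⊕0⊕1⊕0⊕1⊕1 = 0
s16: b16⊕b17⊕b18⊕b19⊕b20⊕b21⊕b22⊕b23⊕b24⊕b25⊕b26⊕b27⊕b28⊕b29⊕b30⊕b31 = 0⊕0⊕1⊕1⊕0⊕1⊕1⊕0⊕1⊕1⊕1⊕0⊕1⊕0⊕1⊕1 = 0
Syndrome (s16...s1) = 00100 → position 4.
Flip bit 4: corrected codeword = 1010000100000100011011011101011
Data bits at positions 3,5,6,7,9,10,11,12,13,14,15,17,18,19,20,21,22,23,24,25,26,27,28,29,30,31: 10000000010011011011101011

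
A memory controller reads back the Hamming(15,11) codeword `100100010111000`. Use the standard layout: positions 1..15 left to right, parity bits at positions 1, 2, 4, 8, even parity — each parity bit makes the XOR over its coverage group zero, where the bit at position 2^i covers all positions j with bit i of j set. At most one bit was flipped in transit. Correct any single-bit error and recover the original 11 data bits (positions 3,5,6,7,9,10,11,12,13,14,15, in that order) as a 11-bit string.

00000111000

s1: b1⊕b3⊕b5⊕b7⊕b9⊕b11⊕b13⊕b15 = 1⊕0⊕0⊕0⊕0⊕1⊕0⊕0 = 0
s2: b2⊕b3⊕b6⊕b7⊕b10⊕b11⊕b14⊕b15 = 0⊕0⊕0⊕0⊕1⊕1⊕0⊕0 = 0
s4: b4⊕b5⊕b6⊕b7⊕b12⊕b13⊕b14⊕b15 = 1⊕0⊕0⊕0⊕1⊕0⊕0⊕0 = 0
s8: b8⊕b9⊕b10⊕b11⊕b12⊕b13⊕b14⊕b15 = 1⊕0⊕1⊕1⊕1⊕0⊕0⊕0 = 0
Syndrome (s8...s1) = 0000 → position 0 (no error).
No correction needed.
Data bits at positions 3,5,6,7,9,10,11,12,13,14,15: 00000111000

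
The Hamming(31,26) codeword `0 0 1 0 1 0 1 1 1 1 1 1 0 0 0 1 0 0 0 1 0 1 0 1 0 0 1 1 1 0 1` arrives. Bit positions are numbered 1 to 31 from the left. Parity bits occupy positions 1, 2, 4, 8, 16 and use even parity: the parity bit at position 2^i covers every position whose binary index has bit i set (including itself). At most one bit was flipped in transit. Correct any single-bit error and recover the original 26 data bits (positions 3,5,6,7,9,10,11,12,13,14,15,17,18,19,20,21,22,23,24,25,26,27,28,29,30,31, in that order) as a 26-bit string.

s1: b1⊕b3⊕b5⊕b7⊕b9⊕b11⊕b13⊕b15⊕b17⊕b19⊕b21⊕b23⊕b25⊕b27⊕b29⊕b31 = 0⊕1⊕1⊕1⊕1⊕1⊕0⊕0⊕0⊕0⊕0⊕0⊕0⊕1⊕1⊕1 = 0
s2: b2⊕b3⊕b6⊕b7⊕b10⊕b11⊕b14⊕b15⊕b18⊕b19⊕b22⊕b23⊕b26⊕b27⊕b30⊕b31 = 0⊕1⊕0⊕1⊕1⊕1⊕0⊕0⊕0⊕0⊕1⊕0⊕0⊕1⊕0⊕1 = 1
s4: b4⊕b5⊕b6⊕b7⊕b12⊕b13⊕b14⊕b15⊕b20⊕b21⊕b22⊕b23⊕b28⊕b29⊕b30⊕b31 = 0⊕1⊕0⊕1⊕1⊕0⊕0⊕0⊕1⊕0⊕1⊕0⊕1⊕1⊕0⊕1 = 0
s8: b8⊕b9⊕b10⊕b11⊕b12⊕b13⊕b14⊕b15⊕b24⊕b25⊕b26⊕b27⊕b28⊕b29⊕b30⊕b31 = 1⊕1⊕1⊕1⊕1⊕0⊕0⊕0⊕1⊕0⊕0⊕1⊕1⊕1⊕0⊕1 = 0
s16: b16⊕b17⊕b18⊕b19⊕b20⊕b21⊕b22⊕b23⊕b24⊕b25⊕b26⊕b27⊕b28⊕b29⊕b30⊕b31 = 1⊕0⊕0⊕0⊕1⊕0⊕1⊕0⊕1⊕0⊕0⊕1⊕1⊕1⊕0⊕1 = 0
Syndrome (s16...s1) = 00010 → position 2.
Flip bit 2: corrected codeword = 0110101111110001000101010011101
Data bits at positions 3,5,6,7,9,10,11,12,13,14,15,17,18,19,20,21,22,23,24,25,26,27,28,29,30,31: 11011111000000101010011101

11011111000000101010011101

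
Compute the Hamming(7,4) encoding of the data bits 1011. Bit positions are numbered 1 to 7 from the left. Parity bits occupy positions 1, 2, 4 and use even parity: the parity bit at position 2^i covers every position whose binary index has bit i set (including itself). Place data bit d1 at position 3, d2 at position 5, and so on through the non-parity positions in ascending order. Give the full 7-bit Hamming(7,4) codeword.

0110011

Place data bits at non-power-of-two positions: b3=1, b5=0, b6=1, b7=1.
p1 = XOR of data positions {3,5,7} = 1⊕0⊕1 = 0
p2 = XOR of data positions {3,6,7} = 1⊕1⊕1 = 1
p4 = XOR of data positions {5,6,7} = 0⊕1⊕1 = 0
Codeword b1..b7 = 0110011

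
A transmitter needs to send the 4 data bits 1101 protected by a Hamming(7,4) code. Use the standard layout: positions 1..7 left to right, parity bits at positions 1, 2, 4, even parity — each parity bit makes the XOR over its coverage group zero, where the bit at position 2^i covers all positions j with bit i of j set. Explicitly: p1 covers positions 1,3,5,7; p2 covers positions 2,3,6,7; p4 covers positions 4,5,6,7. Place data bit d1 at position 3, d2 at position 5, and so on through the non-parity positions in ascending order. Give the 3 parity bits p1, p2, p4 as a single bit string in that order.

100

Place data bits at non-power-of-two positions: b3=1, b5=1, b6=0, b7=1.
p1 = XOR of data positions {3,5,7} = 1⊕1⊕1 = 1
p2 = XOR of data positions {3,6,7} = 1⊕0⊕1 = 0
p4 = XOR of data positions {5,6,7} = 1⊕0⊕1 = 0
Parity bits p1,p2,p4 = 100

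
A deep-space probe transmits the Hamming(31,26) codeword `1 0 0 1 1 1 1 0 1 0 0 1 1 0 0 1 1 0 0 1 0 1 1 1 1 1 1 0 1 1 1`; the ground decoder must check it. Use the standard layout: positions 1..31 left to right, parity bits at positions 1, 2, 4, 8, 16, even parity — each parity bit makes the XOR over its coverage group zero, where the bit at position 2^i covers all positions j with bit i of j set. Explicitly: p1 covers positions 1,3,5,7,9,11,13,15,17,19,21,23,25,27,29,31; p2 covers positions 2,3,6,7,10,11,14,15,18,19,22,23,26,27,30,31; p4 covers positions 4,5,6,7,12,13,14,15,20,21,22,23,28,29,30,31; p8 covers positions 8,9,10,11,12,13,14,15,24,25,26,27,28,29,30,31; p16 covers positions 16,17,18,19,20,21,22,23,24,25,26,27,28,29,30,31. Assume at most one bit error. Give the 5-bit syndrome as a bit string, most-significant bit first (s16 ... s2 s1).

00001

s1: b1⊕b3⊕b5⊕b7⊕b9⊕b11⊕b13⊕b15⊕b17⊕b19⊕b21⊕b23⊕b25⊕b27⊕b29⊕b31 = 1⊕0⊕1⊕1⊕1⊕0⊕1⊕0⊕1⊕0⊕0⊕1⊕1⊕1⊕1⊕1 = 1
s2: b2⊕b3⊕b6⊕b7⊕b10⊕b11⊕b14⊕b15⊕b18⊕b19⊕b22⊕b23⊕b26⊕b27⊕b30⊕b31 = 0⊕0⊕1⊕1⊕0⊕0⊕0⊕0⊕0⊕0⊕1⊕1⊕1⊕1⊕1⊕1 = 0
s4: b4⊕b5⊕b6⊕b7⊕b12⊕b13⊕b14⊕b15⊕b20⊕b21⊕b22⊕b23⊕b28⊕b29⊕b30⊕b31 = 1⊕1⊕1⊕1⊕1⊕1⊕0⊕0⊕1⊕0⊕1⊕1⊕0⊕1⊕1⊕1 = 0
s8: b8⊕b9⊕b10⊕b11⊕b12⊕b13⊕b14⊕b15⊕b24⊕b25⊕b26⊕b27⊕b28⊕b29⊕b30⊕b31 = 0⊕1⊕0⊕0⊕1⊕1⊕0⊕0⊕1⊕1⊕1⊕1⊕0⊕1⊕1⊕1 = 0
s16: b16⊕b17⊕b18⊕b19⊕b20⊕b21⊕b22⊕b23⊕b24⊕b25⊕b26⊕b27⊕b28⊕b29⊕b30⊕b31 = 1⊕1⊕0⊕0⊕1⊕0⊕1⊕1⊕1⊕1⊕1⊕1⊕0⊕1⊕1⊕1 = 0
Syndrome (s16...s1) = 00001 → position 1.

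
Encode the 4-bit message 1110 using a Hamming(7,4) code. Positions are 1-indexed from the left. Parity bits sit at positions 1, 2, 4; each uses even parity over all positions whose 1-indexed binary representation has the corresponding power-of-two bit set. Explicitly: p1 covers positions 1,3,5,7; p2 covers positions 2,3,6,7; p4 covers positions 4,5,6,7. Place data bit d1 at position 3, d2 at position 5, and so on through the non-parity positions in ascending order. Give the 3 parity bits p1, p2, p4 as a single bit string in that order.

Place data bits at non-power-of-two positions: b3=1, b5=1, b6=1, b7=0.
p1 = XOR of data positions {3,5,7} = 1⊕1⊕0 = 0
p2 = XOR of data positions {3,6,7} = 1⊕1⊕0 = 0
p4 = XOR of data positions {5,6,7} = 1⊕1⊕0 = 0
Parity bits p1,p2,p4 = 000

000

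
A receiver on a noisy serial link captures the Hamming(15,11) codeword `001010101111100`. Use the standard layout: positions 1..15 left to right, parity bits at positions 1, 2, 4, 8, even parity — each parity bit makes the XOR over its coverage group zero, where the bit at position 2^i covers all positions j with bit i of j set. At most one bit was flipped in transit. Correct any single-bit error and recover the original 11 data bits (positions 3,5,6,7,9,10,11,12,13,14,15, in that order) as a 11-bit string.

s1: b1⊕b3⊕b5⊕b7⊕b9⊕b11⊕b13⊕b15 = 0⊕1⊕1⊕1⊕1⊕1⊕1⊕0 = 0
s2: b2⊕b3⊕b6⊕b7⊕b10⊕b11⊕b14⊕b15 = 0⊕1⊕0⊕1⊕1⊕1⊕0⊕0 = 0
s4: b4⊕b5⊕b6⊕b7⊕b12⊕b13⊕b14⊕b15 = 0⊕1⊕0⊕1⊕1⊕1⊕0⊕0 = 0
s8: b8⊕b9⊕b10⊕b11⊕b12⊕b13⊕b14⊕b15 = 0⊕1⊕1⊕1⊕1⊕1⊕0⊕0 = 1
Syndrome (s8...s1) = 1000 → position 8.
Flip bit 8: corrected codeword = 001010111111100
Data bits at positions 3,5,6,7,9,10,11,12,13,14,15: 11011111100

11011111100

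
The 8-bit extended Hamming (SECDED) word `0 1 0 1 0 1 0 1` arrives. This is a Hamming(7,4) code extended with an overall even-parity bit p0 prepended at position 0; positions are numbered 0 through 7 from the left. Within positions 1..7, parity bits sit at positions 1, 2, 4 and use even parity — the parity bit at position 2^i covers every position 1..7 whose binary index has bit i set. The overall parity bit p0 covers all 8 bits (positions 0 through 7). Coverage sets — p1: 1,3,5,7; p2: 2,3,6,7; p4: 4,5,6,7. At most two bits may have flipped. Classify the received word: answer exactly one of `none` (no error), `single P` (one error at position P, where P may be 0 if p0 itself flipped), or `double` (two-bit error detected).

s1: b1⊕b3⊕b5⊕b7 = 1⊕1⊕1⊕1 = 0
s2: b2⊕b3⊕b6⊕b7 = 0⊕1⊕0⊕1 = 0
s4: b4⊕b5⊕b6⊕b7 = 0⊕1⊕0⊕1 = 0
Syndrome (s4...s1) = 000 → position 0 (no error).
Overall parity (XOR of all 8 bits, including p0): 0⊕1⊕0⊕1⊕0⊕1⊕0⊕1 = 0
Overall=0, syndrome position=0 → no error.

none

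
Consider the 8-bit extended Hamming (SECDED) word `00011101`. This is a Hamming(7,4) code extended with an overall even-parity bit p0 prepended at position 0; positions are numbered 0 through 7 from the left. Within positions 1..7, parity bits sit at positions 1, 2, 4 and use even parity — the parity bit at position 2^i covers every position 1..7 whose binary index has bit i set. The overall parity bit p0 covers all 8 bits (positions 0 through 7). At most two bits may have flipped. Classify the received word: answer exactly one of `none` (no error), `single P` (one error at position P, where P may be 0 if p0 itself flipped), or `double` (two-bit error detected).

s1: b1⊕b3⊕b5⊕b7 = 0⊕1⊕1⊕1 = 1
s2: b2⊕b3⊕b6⊕b7 = 0⊕1⊕0⊕1 = 0
s4: b4⊕b5⊕b6⊕b7 = 1⊕1⊕0⊕1 = 1
Syndrome (s4...s1) = 101 → position 5.
Overall parity (XOR of all 8 bits, including p0): 0⊕0⊕0⊕1⊕1⊕1⊕0⊕1 = 0
Overall=0, syndrome position=5 → double-bit error detected (uncorrectable).

double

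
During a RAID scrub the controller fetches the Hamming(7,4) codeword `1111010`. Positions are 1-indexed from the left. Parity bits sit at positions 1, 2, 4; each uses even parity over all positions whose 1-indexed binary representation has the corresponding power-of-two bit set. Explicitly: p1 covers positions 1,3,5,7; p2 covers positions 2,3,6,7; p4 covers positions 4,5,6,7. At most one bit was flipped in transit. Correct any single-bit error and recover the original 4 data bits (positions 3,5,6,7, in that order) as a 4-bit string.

s1: b1⊕b3⊕b5⊕b7 = 1⊕1⊕0⊕0 = 0
s2: b2⊕b3⊕b6⊕b7 = 1⊕1⊕1⊕0 = 1
s4: b4⊕b5⊕b6⊕b7 = 1⊕0⊕1⊕0 = 0
Syndrome (s4...s1) = 010 → position 2.
Flip bit 2: corrected codeword = 1011010
Data bits at positions 3,5,6,7: 1010

1010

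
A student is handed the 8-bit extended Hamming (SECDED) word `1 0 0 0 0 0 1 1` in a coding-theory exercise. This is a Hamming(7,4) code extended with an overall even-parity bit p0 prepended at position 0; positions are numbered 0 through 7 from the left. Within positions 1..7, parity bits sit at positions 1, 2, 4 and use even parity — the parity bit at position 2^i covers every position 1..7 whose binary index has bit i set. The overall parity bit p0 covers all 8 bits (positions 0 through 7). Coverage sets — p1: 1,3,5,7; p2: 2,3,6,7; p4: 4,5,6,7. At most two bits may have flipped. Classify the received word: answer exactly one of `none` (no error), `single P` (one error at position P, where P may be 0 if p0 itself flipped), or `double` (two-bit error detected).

s1: b1⊕b3⊕b5⊕b7 = 0⊕0⊕0⊕1 = 1
s2: b2⊕b3⊕b6⊕b7 = 0⊕0⊕1⊕1 = 0
s4: b4⊕b5⊕b6⊕b7 = 0⊕0⊕1⊕1 = 0
Syndrome (s4...s1) = 001 → position 1.
Overall parity (XOR of all 8 bits, including p0): 1⊕0⊕0⊕0⊕0⊕0⊕1⊕1 = 1
Overall=1, syndrome position=1 → single-bit error at position 1.

single 1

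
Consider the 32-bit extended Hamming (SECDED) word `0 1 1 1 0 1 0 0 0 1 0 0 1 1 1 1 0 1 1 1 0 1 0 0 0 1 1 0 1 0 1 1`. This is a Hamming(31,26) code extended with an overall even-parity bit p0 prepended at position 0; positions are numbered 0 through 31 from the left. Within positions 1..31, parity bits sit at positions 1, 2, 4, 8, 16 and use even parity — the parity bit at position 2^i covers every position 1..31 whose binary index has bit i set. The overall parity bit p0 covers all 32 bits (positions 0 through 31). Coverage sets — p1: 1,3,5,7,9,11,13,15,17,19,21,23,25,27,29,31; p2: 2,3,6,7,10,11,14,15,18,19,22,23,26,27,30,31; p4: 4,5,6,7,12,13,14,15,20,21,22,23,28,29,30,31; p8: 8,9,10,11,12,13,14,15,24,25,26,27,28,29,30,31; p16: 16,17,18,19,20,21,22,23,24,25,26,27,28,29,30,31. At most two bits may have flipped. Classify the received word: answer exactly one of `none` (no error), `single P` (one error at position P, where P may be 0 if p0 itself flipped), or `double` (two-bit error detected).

s1: b1⊕b3⊕b5⊕b7⊕b9⊕b11⊕b13⊕b15⊕b17⊕b19⊕b21⊕b23⊕b25⊕b27⊕b29⊕b31 = 1⊕1⊕1⊕0⊕1⊕0⊕1⊕1⊕1⊕1⊕1⊕0⊕1⊕0⊕0⊕1 = 1
s2: b2⊕b3⊕b6⊕b7⊕b10⊕b11⊕b14⊕b15⊕b18⊕b19⊕b22⊕b23⊕b26⊕b27⊕b30⊕b31 = 1⊕1⊕0⊕0⊕0⊕0⊕1⊕1⊕1⊕1⊕0⊕0⊕1⊕0⊕1⊕1 = 1
s4: b4⊕b5⊕b6⊕b7⊕b12⊕b13⊕b14⊕b15⊕b20⊕b21⊕b22⊕b23⊕b28⊕b29⊕b30⊕b31 = 0⊕1⊕0⊕0⊕1⊕1⊕1⊕1⊕0⊕1⊕0⊕0⊕1⊕0⊕1⊕1 = 1
s8: b8⊕b9⊕b10⊕b11⊕b12⊕b13⊕b14⊕b15⊕b24⊕b25⊕b26⊕b27⊕b28⊕b29⊕b30⊕b31 = 0⊕1⊕0⊕0⊕1⊕1⊕1⊕1⊕0⊕1⊕1⊕0⊕1⊕0⊕1⊕1 = 0
s16: b16⊕b17⊕b18⊕b19⊕b20⊕b21⊕b22⊕b23⊕b24⊕b25⊕b26⊕b27⊕b28⊕b29⊕b30⊕b31 = 0⊕1⊕1⊕1⊕0⊕1⊕0⊕0⊕0⊕1⊕1⊕0⊕1⊕0⊕1⊕1 = 1
Syndrome (s16...s1) = 10111 → position 23.
Overall parity (XOR of all 32 bits, including p0): 0⊕1⊕1⊕1⊕0⊕1⊕0⊕0⊕0⊕1⊕0⊕0⊕1⊕1⊕1⊕1⊕0⊕1⊕1⊕1⊕0⊕1⊕0⊕0⊕0⊕1⊕1⊕0⊕1⊕0⊕1⊕1 = 0
Overall=0, syndrome position=23 → double-bit error detected (uncorrectable).

double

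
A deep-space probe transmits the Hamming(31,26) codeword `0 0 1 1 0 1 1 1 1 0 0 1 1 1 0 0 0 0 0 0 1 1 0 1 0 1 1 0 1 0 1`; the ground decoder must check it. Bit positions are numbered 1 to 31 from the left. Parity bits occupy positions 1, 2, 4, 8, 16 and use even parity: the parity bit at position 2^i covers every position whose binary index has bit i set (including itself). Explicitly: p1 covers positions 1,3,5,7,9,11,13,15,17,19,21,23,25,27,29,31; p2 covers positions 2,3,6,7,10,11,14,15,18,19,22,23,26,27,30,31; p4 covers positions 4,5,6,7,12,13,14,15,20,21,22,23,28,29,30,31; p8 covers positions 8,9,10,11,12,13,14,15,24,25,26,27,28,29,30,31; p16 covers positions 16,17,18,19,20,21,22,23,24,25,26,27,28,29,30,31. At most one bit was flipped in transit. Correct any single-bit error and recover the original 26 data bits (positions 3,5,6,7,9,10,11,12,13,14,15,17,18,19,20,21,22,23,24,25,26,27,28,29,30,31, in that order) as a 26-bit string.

s1: b1⊕b3⊕b5⊕b7⊕b9⊕b11⊕b13⊕b15⊕b17⊕b19⊕b21⊕b23⊕b25⊕b27⊕b29⊕b31 = 0⊕1⊕0⊕1⊕1⊕0⊕1⊕0⊕0⊕0⊕1⊕0⊕0⊕1⊕1⊕1 = 0
s2: b2⊕b3⊕b6⊕b7⊕b10⊕b11⊕b14⊕b15⊕b18⊕b19⊕b22⊕b23⊕b26⊕b27⊕b30⊕b31 = 0⊕1⊕1⊕1⊕0⊕0⊕1⊕0⊕0⊕0⊕1⊕0⊕1⊕1⊕0⊕1 = 0
s4: b4⊕b5⊕b6⊕b7⊕b12⊕b13⊕b14⊕b15⊕b20⊕b21⊕b22⊕b23⊕b28⊕b29⊕b30⊕b31 = 1⊕0⊕1⊕1⊕1⊕1⊕1⊕0⊕0⊕1⊕1⊕0⊕0⊕1⊕0⊕1 = 0
s8: b8⊕b9⊕b10⊕b11⊕b12⊕b13⊕b14⊕b15⊕b24⊕b25⊕b26⊕b27⊕b28⊕b29⊕b30⊕b31 = 1⊕1⊕0⊕0⊕1⊕1⊕1⊕0⊕1⊕0⊕1⊕1⊕0⊕1⊕0⊕1 = 0
s16: b16⊕b17⊕b18⊕b19⊕b20⊕b21⊕b22⊕b23⊕b24⊕b25⊕b26⊕b27⊕b28⊕b29⊕b30⊕b31 = 0⊕0⊕0⊕0⊕0⊕1⊕1⊕0⊕1⊕0⊕1⊕1⊕0⊕1⊕0⊕1 = 1
Syndrome (s16...s1) = 10000 → position 16.
Flip bit 16: corrected codeword = 0011011110011101000011010110101
Data bits at positions 3,5,6,7,9,10,11,12,13,14,15,17,18,19,20,21,22,23,24,25,26,27,28,29,30,31: 10111001110000011010110101

10111001110000011010110101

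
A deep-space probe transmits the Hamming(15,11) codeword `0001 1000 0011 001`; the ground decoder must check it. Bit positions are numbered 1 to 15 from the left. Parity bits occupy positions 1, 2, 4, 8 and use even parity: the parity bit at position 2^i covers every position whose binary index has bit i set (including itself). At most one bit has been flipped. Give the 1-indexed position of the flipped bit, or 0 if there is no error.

9

s1: b1⊕b3⊕b5⊕b7⊕b9⊕b11⊕b13⊕b15 = 0⊕0⊕1⊕0⊕0⊕1⊕0⊕1 = 1
s2: b2⊕b3⊕b6⊕b7⊕b10⊕b11⊕b14⊕b15 = 0⊕0⊕0⊕0⊕0⊕1⊕0⊕1 = 0
s4: b4⊕b5⊕b6⊕b7⊕b12⊕b13⊕b14⊕b15 = 1⊕1⊕0⊕0⊕1⊕0⊕0⊕1 = 0
s8: b8⊕b9⊕b10⊕b11⊕b12⊕b13⊕b14⊕b15 = 0⊕0⊕0⊕1⊕1⊕0⊕0⊕1 = 1
Syndrome (s8...s1) = 1001 → position 9.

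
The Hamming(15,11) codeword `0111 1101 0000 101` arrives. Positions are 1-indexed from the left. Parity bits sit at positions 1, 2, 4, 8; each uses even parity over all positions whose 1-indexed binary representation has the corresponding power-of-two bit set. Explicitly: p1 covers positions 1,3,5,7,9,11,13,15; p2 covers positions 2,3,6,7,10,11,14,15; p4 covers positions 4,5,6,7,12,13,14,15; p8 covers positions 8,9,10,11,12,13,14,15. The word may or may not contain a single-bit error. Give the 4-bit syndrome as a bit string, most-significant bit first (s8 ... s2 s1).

1100

s1: b1⊕b3⊕b5⊕b7⊕b9⊕b11⊕b13⊕b15 = 0⊕1⊕1⊕0⊕0⊕0⊕1⊕1 = 0
s2: b2⊕b3⊕b6⊕b7⊕b10⊕b11⊕b14⊕b15 = 1⊕1⊕1⊕0⊕0⊕0⊕0⊕1 = 0
s4: b4⊕b5⊕b6⊕b7⊕b12⊕b13⊕b14⊕b15 = 1⊕1⊕1⊕0⊕0⊕1⊕0⊕1 = 1
s8: b8⊕b9⊕b10⊕b11⊕b12⊕b13⊕b14⊕b15 = 1⊕0⊕0⊕0⊕0⊕1⊕0⊕1 = 1
Syndrome (s8...s1) = 1100 → position 12.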